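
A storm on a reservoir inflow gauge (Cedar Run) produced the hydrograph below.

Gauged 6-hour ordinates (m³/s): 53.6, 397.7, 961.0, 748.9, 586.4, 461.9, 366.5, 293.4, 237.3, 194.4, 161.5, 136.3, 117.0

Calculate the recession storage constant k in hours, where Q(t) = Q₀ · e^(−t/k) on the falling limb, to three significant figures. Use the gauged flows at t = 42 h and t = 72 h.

k ≈ 32.6 h

On the falling limb, Q drops from 293.4 to 117.0 m³/s between t = 42 h and t = 72 h (Δt = 30 h).
k = −Δt / ln(Q₂/Q₁) = −30 / ln(117.0/293.4) = 32.6 h.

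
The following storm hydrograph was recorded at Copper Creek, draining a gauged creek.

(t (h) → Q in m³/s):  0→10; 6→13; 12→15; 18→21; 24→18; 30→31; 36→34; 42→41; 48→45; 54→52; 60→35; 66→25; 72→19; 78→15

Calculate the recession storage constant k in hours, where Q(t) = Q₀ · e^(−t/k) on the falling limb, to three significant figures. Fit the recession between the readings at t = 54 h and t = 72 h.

k ≈ 17.9 h

On the falling limb, Q drops from 52 to 19 m³/s between t = 54 h and t = 72 h (Δt = 18 h).
k = −Δt / ln(Q₂/Q₁) = −18 / ln(19/52) = 17.9 h.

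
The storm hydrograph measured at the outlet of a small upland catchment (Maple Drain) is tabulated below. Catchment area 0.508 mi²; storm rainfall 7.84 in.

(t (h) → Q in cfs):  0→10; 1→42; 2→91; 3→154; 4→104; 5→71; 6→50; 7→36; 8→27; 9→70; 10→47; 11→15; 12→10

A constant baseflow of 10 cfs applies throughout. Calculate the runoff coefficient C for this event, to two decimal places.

ΣQ_DR = 597.0 cfs; V = ΣQ_DR·Δt = 2.149 × 10^6 ft³.
Runoff depth d = V / A = 1.821 in.
C = d / P = 1.821 / 7.84 = 0.23.

C ≈ 0.23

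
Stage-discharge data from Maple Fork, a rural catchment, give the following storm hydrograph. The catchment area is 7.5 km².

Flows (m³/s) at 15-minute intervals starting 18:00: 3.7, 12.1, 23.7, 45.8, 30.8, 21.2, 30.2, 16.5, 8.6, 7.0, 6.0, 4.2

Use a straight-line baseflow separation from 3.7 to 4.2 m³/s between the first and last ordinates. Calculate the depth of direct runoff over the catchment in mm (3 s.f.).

Direct runoff: 0.00, 8.35, 19.91, 41.96, 26.92, 17.27, 26.23, 12.48, 4.54, 2.89, 1.85, 0.00 m³/s; ΣQ_DR = 162.4 m³/s.
V = ΣQ_DR · Δt = 162.4 × 900 s = 1.462 × 10^5 m³.
Over A = 7.5 km², depth = V / A = 19.5 mm.

d ≈ 19.5 mm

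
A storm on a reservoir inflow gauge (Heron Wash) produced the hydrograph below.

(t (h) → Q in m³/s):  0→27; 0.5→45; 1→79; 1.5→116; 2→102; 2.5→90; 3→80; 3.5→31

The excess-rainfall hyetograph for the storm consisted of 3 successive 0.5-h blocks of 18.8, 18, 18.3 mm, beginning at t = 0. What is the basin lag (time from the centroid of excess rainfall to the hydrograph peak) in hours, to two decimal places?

t_L ≈ 0.75 h

Centroid of excess rainfall: t_c = Σ P_i·t̄_i / ΣP_i = 0.7455 h (block centres at 0.25, 0.75, 1.25 h).
Hydrograph peak occurs at t = 1.5 h, so basin lag t_L = 1.5 − 0.7455 = 0.75 h.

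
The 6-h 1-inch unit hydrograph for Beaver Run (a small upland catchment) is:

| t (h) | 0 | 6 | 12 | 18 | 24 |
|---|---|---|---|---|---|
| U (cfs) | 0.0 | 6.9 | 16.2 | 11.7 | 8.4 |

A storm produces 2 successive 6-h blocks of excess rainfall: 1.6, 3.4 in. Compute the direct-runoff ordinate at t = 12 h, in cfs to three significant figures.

By discrete convolution, Q_j = Σ (P_i / 1 in) · U_{j−i}.
At t = 12 h (j=2): Q = (1.6/1)·16.2 + (3.4/1)·6.9 = 49.4 cfs.

Q ≈ 49.4 cfs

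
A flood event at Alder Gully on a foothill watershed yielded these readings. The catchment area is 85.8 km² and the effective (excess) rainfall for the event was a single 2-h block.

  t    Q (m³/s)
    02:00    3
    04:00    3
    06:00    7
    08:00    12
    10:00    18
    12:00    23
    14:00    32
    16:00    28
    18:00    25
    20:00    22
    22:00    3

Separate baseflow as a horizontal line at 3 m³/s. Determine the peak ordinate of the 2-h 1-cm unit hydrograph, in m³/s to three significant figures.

U_p ≈ 24.2 m³/s

Direct runoff: 0.0, 0.0, 4.0, 9.0, 15.0, 20.0, 29.0, 25.0, 22.0, 19.0, 0.0 m³/s; ΣQ_DR = 143.0 m³/s, peak = 29.0 m³/s.
Runoff depth d = ΣQ_DR·Δt / A = 143.0 × 7200 / (85.8 km²) = 12.00 mm.
The 1-cm UH is the DRH scaled by (10 mm)/d, so U_p = 29.0 × 10/12.00 = 24.2 m³/s.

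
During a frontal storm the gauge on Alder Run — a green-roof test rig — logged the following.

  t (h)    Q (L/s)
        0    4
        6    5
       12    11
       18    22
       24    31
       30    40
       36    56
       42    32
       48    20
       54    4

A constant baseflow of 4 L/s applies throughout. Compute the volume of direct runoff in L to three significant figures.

V ≈ 4.00 × 10^6 L

Direct-runoff ordinates (Q − Q_b): 0.0, 1.0, 7.0, 18.0, 27.0, 36.0, 52.0, 28.0, 16.0, 0.0 L/s.
ΣQ_DR = 185.0 L/s.
With Δt = 6 h = 21600 s, V = ΣQ_DR · Δt = 185.0 × 21600 = 4.00 × 10^6 L.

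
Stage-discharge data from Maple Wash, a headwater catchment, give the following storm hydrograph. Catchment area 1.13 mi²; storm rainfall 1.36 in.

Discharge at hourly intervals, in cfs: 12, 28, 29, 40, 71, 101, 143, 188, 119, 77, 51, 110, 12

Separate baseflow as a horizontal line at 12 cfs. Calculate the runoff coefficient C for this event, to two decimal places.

ΣQ_DR = 825.0 cfs; V = ΣQ_DR·Δt = 2.970 × 10^6 ft³.
Runoff depth d = V / A = 1.131 in.
C = d / P = 1.131 / 1.36 = 0.83.

C ≈ 0.83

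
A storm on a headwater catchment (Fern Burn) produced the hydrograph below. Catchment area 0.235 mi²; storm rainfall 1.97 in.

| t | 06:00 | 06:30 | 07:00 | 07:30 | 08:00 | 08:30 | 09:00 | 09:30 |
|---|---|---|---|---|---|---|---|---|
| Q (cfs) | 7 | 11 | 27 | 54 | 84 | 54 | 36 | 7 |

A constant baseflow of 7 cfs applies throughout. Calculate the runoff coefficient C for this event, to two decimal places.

ΣQ_DR = 224.0 cfs; V = ΣQ_DR·Δt = 4.032 × 10^5 ft³.
Runoff depth d = V / A = 0.7385 in.
C = d / P = 0.7385 / 1.97 = 0.37.

C ≈ 0.37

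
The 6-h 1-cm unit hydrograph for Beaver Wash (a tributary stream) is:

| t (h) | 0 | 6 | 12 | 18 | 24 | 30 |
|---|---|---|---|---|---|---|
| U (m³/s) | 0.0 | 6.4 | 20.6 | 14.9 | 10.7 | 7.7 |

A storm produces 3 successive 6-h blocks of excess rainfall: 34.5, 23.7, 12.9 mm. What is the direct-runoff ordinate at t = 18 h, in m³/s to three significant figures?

By discrete convolution, Q_j = Σ (P_i / 10 mm) · U_{j−i}.
At t = 18 h (j=3): Q = (34.5/10)·14.9 + (23.7/10)·20.6 + (12.9/10)·6.4 = 108 m³/s.

Q ≈ 108 m³/s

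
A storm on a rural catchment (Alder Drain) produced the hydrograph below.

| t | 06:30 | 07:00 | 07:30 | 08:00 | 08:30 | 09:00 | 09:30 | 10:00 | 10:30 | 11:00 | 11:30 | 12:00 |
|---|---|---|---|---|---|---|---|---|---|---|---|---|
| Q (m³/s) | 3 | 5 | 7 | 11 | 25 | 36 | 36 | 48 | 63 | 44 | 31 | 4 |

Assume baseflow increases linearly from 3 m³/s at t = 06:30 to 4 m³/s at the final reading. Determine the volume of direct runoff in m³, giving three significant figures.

V ≈ 4.88 × 10^5 m³

Direct-runoff ordinates (Q − Q_b): 0.00, 1.91, 3.82, 7.73, 21.64, 32.55, 32.45, 44.36, 59.27, 40.18, 27.09, 0.00 m³/s.
ΣQ_DR = 271.0 m³/s.
With Δt = 0.5 h = 1800 s, V = ΣQ_DR · Δt = 271.0 × 1800 = 4.88 × 10^5 m³.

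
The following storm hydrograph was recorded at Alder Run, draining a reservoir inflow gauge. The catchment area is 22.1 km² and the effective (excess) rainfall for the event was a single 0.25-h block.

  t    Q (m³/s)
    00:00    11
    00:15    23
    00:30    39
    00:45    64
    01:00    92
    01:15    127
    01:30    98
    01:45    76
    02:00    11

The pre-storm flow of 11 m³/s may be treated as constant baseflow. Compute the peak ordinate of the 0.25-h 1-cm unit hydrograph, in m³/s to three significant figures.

Direct runoff: 0.0, 12.0, 28.0, 53.0, 81.0, 116.0, 87.0, 65.0, 0.0 m³/s; ΣQ_DR = 442.0 m³/s, peak = 116.0 m³/s.
Runoff depth d = ΣQ_DR·Δt / A = 442.0 × 900 / (22.1 km²) = 18.00 mm.
The 1-cm UH is the DRH scaled by (10 mm)/d, so U_p = 116.0 × 10/18.00 = 64.4 m³/s.

U_p ≈ 64.4 m³/s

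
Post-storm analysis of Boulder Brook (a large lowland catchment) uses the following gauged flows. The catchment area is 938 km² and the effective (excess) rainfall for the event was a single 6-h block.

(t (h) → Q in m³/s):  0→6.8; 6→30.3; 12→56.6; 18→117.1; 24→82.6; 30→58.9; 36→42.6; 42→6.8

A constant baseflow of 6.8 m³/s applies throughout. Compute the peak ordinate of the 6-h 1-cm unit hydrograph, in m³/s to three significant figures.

Direct runoff: 0.0, 23.5, 49.8, 110.3, 75.8, 52.1, 35.8, 0.0 m³/s; ΣQ_DR = 347.3 m³/s, peak = 110.3 m³/s.
Runoff depth d = ΣQ_DR·Δt / A = 347.3 × 21600 / (938 km²) = 7.998 mm.
The 1-cm UH is the DRH scaled by (10 mm)/d, so U_p = 110.3 × 10/7.998 = 138 m³/s.

U_p ≈ 138 m³/s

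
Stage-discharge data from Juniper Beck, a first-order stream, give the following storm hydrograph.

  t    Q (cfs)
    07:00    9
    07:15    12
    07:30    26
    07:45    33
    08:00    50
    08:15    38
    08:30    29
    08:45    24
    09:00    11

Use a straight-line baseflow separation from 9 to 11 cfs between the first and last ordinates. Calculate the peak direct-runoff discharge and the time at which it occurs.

Q_p = 40.00 cfs at t = 08:00

Subtracting baseflow gives direct-runoff ordinates: 0.00, 2.75, 16.50, 23.25, 40.00, 27.75, 18.50, 13.25, 0.00 cfs.
The maximum is 40.00 cfs, occurring at the reading for t = 08:00.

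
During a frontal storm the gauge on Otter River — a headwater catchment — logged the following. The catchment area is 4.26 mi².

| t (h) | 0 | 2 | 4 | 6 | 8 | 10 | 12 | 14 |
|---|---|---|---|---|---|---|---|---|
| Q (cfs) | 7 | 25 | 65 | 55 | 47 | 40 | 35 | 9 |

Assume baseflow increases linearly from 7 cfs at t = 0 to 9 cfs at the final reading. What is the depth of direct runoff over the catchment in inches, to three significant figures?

d ≈ 0.159 in

Direct runoff: 0.00, 17.71, 57.43, 47.14, 38.86, 31.57, 26.29, 0.00 cfs; ΣQ_DR = 219.0 cfs.
V = ΣQ_DR · Δt = 219.0 × 7200 s = 1.577 × 10^6 ft³.
Over A = 4.26 mi², depth = V / A = 0.159 in.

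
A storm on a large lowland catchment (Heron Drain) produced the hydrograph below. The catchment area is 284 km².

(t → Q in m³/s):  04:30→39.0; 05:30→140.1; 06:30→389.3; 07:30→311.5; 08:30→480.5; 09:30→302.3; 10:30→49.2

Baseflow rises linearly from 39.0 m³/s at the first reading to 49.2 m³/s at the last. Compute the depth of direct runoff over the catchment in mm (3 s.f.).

d ≈ 17.8 mm

Direct runoff: 0.00, 99.40, 346.90, 267.40, 434.70, 254.80, 0.00 m³/s; ΣQ_DR = 1403 m³/s.
V = ΣQ_DR · Δt = 1403 × 3600 s = 5.052 × 10^6 m³.
Over A = 284 km², depth = V / A = 17.8 mm.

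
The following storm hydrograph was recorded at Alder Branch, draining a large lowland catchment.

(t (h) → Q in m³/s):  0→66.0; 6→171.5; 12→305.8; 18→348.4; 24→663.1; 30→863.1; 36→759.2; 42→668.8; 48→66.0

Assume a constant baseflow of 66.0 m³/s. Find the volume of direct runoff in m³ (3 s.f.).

Direct-runoff ordinates (Q − Q_b): 0.0, 105.5, 239.8, 282.4, 597.1, 797.1, 693.2, 602.8, 0.0 m³/s.
ΣQ_DR = 3318 m³/s.
With Δt = 6 h = 21600 s, V = ΣQ_DR · Δt = 3318 × 21600 = 7.17 × 10^7 m³.

V ≈ 7.17 × 10^7 m³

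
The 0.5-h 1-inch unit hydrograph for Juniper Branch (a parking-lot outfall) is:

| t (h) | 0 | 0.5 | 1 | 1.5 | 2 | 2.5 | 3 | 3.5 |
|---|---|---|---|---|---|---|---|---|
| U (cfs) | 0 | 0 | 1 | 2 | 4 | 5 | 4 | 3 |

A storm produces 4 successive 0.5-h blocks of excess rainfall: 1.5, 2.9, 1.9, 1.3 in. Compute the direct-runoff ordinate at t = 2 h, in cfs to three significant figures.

By discrete convolution, Q_j = Σ (P_i / 1 in) · U_{j−i}.
At t = 2 h (j=4): Q = (1.5/1)·4 + (2.9/1)·2 + (1.9/1)·1 + (1.3/1)·0 = 13.7 cfs.

Q ≈ 13.7 cfs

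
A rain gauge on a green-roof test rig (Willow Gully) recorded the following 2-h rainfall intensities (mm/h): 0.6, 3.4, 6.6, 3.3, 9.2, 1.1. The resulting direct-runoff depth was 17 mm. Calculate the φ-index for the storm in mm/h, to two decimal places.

φ ≈ 3.65 mm/h

Only the 2 blocks with intensity above φ contribute runoff: 6.6, 9.2 mm/h.
Σ(I−φ)·Δt = d  ⇒  (6.6+9.2 − 2φ)·2 = 17
φ = (15.80 − 17/2) / 2 = 3.65 mm/h.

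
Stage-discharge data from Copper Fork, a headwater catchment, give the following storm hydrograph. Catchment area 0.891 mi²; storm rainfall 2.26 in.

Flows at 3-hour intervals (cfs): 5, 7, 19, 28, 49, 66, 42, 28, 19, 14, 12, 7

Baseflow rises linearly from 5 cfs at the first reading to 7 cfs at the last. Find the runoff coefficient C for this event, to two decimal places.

C ≈ 0.52

ΣQ_DR = 224.0 cfs; V = ΣQ_DR·Δt = 2.419 × 10^6 ft³.
Runoff depth d = V / A = 1.169 in.
C = d / P = 1.169 / 2.26 = 0.52.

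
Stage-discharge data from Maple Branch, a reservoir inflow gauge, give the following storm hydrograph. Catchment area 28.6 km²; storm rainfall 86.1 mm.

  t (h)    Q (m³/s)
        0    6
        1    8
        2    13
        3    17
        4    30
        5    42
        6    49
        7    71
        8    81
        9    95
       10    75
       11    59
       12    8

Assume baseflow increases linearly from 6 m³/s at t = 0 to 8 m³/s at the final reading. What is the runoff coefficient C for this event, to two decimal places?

C ≈ 0.68

ΣQ_DR = 463.0 m³/s; V = ΣQ_DR·Δt = 1.667 × 10^6 m³.
Runoff depth d = V / A = 58.28 mm.
C = d / P = 58.28 / 86.1 = 0.68.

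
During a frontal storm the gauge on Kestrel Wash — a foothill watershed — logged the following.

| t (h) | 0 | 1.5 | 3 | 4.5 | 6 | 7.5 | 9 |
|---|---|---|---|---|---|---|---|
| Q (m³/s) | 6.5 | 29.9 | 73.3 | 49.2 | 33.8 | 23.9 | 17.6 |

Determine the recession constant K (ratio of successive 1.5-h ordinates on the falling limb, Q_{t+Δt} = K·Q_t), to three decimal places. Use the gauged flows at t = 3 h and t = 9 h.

Using the recession-limb readings at t = 3 h and t = 9 h: Q falls from 73.3 to 17.6 m³/s over 4 intervals.
K = (Q₂/Q₁)^(1/4) = (17.6/73.3)^(1/4) = 0.700.

K ≈ 0.700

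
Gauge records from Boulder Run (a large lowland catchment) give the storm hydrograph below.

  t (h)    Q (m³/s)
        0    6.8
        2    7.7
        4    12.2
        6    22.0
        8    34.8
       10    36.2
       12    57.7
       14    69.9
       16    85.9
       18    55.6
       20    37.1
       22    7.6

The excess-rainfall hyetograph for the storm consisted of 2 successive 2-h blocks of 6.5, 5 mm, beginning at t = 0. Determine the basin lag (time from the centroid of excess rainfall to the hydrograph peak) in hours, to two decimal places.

t_L ≈ 14.13 h

Centroid of excess rainfall: t_c = Σ P_i·t̄_i / ΣP_i = 1.8696 h (block centres at 1, 3 h).
Hydrograph peak occurs at t = 16 h, so basin lag t_L = 16 − 1.8696 = 14.13 h.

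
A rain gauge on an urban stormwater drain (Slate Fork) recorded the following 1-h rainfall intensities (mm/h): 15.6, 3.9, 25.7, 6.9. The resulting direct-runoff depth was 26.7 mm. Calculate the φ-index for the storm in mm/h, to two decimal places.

φ ≈ 7.30 mm/h

Only the 2 blocks with intensity above φ contribute runoff: 15.6, 25.7 mm/h.
Σ(I−φ)·Δt = d  ⇒  (15.6+25.7 − 2φ)·1 = 26.7
φ = (41.30 − 26.7/1) / 2 = 7.30 mm/h.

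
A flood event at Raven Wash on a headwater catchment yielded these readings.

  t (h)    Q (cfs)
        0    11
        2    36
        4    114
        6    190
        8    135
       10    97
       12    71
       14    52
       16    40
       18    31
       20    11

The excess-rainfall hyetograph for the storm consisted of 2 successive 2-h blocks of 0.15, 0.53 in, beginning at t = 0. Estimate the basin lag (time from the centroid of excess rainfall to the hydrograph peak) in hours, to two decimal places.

Centroid of excess rainfall: t_c = Σ P_i·t̄_i / ΣP_i = 2.5588 h (block centres at 1, 3 h).
Hydrograph peak occurs at t = 6 h, so basin lag t_L = 6 − 2.5588 = 3.44 h.

t_L ≈ 3.44 h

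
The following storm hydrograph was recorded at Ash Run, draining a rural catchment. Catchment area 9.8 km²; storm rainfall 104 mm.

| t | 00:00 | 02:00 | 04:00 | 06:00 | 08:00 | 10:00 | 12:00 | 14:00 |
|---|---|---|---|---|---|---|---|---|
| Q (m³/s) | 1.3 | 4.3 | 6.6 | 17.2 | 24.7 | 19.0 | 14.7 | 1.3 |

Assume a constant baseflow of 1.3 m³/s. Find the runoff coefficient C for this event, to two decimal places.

C ≈ 0.56

ΣQ_DR = 78.70 m³/s; V = ΣQ_DR·Δt = 5.666 × 10^5 m³.
Runoff depth d = V / A = 57.82 mm.
C = d / P = 57.82 / 104 = 0.56.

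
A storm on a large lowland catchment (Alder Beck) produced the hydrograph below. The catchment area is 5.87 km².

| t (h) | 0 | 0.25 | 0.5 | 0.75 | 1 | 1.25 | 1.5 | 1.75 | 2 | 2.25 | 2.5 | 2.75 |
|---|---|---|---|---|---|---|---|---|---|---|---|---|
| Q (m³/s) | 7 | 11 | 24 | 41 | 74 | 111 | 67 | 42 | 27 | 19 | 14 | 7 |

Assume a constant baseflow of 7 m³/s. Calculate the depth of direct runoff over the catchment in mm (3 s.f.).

d ≈ 55.2 mm

Direct runoff: 0.0, 4.0, 17.0, 34.0, 67.0, 104.0, 60.0, 35.0, 20.0, 12.0, 7.0, 0.0 m³/s; ΣQ_DR = 360.0 m³/s.
V = ΣQ_DR · Δt = 360.0 × 900 s = 3.240 × 10^5 m³.
Over A = 5.87 km², depth = V / A = 55.2 mm.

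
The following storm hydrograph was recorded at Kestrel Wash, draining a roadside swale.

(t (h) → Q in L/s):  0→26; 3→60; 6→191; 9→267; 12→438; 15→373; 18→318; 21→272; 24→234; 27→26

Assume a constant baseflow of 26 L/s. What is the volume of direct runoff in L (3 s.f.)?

V ≈ 2.10 × 10^7 L

Direct-runoff ordinates (Q − Q_b): 0.0, 34.0, 165.0, 241.0, 412.0, 347.0, 292.0, 246.0, 208.0, 0.0 L/s.
ΣQ_DR = 1945 L/s.
With Δt = 3 h = 10800 s, V = ΣQ_DR · Δt = 1945 × 10800 = 2.10 × 10^7 L.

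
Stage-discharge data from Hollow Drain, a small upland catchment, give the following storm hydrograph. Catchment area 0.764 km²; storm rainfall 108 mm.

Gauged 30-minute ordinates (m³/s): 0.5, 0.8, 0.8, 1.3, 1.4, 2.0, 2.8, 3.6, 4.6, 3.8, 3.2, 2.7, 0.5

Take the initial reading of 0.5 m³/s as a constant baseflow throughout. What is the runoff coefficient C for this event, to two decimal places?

ΣQ_DR = 21.50 m³/s; V = ΣQ_DR·Δt = 38700 m³.
Runoff depth d = V / A = 50.65 mm.
C = d / P = 50.65 / 108 = 0.47.

C ≈ 0.47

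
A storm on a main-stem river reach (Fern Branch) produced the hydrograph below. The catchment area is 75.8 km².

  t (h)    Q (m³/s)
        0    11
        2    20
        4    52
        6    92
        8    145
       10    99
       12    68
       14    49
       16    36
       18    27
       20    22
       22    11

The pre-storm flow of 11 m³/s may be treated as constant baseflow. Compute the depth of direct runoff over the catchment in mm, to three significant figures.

d ≈ 47.5 mm

Direct runoff: 0.0, 9.0, 41.0, 81.0, 134.0, 88.0, 57.0, 38.0, 25.0, 16.0, 11.0, 0.0 m³/s; ΣQ_DR = 500.0 m³/s.
V = ΣQ_DR · Δt = 500.0 × 7200 s = 3.600 × 10^6 m³.
Over A = 75.8 km², depth = V / A = 47.5 mm.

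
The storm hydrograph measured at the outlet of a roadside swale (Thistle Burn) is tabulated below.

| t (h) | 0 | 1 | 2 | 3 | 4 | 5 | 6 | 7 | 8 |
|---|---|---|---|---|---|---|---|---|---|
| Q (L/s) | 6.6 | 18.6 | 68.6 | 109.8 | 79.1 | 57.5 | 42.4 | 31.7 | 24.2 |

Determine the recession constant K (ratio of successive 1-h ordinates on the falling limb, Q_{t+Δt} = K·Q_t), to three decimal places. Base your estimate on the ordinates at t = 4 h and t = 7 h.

K ≈ 0.737

Using the recession-limb readings at t = 4 h and t = 7 h: Q falls from 79.1 to 31.7 L/s over 3 intervals.
K = (Q₂/Q₁)^(1/3) = (31.7/79.1)^(1/3) = 0.737.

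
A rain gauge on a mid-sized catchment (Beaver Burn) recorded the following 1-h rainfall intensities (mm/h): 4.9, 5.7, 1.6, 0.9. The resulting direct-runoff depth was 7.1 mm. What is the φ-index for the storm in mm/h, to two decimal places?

Only the 2 blocks with intensity above φ contribute runoff: 4.9, 5.7 mm/h.
Σ(I−φ)·Δt = d  ⇒  (4.9+5.7 − 2φ)·1 = 7.1
φ = (10.60 − 7.1/1) / 2 = 1.75 mm/h.

φ ≈ 1.75 mm/h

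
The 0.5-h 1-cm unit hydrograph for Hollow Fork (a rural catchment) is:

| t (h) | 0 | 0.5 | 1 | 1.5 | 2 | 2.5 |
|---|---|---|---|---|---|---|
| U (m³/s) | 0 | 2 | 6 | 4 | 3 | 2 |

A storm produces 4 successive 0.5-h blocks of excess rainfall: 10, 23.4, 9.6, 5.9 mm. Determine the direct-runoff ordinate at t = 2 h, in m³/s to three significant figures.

By discrete convolution, Q_j = Σ (P_i / 10 mm) · U_{j−i}.
At t = 2 h (j=4): Q = (10/10)·3 + (23.4/10)·4 + (9.6/10)·6 + (5.9/10)·2 = 19.3 m³/s.

Q ≈ 19.3 m³/s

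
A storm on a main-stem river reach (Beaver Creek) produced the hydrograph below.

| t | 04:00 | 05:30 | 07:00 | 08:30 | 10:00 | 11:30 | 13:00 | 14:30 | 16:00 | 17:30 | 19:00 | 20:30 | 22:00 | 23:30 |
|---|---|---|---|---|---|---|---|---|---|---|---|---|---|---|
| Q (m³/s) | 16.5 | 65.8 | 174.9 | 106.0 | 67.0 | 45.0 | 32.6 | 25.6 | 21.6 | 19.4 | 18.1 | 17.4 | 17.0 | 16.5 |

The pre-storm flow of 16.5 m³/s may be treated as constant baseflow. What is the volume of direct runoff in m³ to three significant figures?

Direct-runoff ordinates (Q − Q_b): 0.0, 49.3, 158.4, 89.5, 50.5, 28.5, 16.1, 9.1, 5.1, 2.9, 1.6, 0.9, 0.5, 0.0 m³/s.
ΣQ_DR = 412.4 m³/s.
With Δt = 1.5 h = 5400 s, V = ΣQ_DR · Δt = 412.4 × 5400 = 2.23 × 10^6 m³.

V ≈ 2.23 × 10^6 m³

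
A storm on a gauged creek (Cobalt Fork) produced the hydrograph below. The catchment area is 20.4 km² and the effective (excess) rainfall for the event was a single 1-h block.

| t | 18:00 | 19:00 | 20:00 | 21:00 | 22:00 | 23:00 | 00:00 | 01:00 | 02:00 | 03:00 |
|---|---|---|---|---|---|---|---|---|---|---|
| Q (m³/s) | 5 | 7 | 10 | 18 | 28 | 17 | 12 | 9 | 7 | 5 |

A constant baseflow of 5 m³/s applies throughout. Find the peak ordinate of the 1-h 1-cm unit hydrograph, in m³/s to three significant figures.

Direct runoff: 0.0, 2.0, 5.0, 13.0, 23.0, 12.0, 7.0, 4.0, 2.0, 0.0 m³/s; ΣQ_DR = 68.00 m³/s, peak = 23.0 m³/s.
Runoff depth d = ΣQ_DR·Δt / A = 68.00 × 3600 / (20.4 km²) = 12.00 mm.
The 1-cm UH is the DRH scaled by (10 mm)/d, so U_p = 23.0 × 10/12.00 = 19.2 m³/s.

U_p ≈ 19.2 m³/s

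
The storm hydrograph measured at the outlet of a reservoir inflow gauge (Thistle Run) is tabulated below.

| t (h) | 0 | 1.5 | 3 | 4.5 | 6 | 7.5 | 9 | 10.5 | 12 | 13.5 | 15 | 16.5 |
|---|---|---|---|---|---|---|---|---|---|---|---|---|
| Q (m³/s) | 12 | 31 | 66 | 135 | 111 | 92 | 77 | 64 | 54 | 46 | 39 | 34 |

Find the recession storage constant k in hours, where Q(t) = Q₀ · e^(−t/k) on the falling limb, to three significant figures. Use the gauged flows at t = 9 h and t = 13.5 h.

k ≈ 8.74 h

On the falling limb, Q drops from 77 to 46 m³/s between t = 9 h and t = 13.5 h (Δt = 4.5 h).
k = −Δt / ln(Q₂/Q₁) = −4.5 / ln(46/77) = 8.74 h.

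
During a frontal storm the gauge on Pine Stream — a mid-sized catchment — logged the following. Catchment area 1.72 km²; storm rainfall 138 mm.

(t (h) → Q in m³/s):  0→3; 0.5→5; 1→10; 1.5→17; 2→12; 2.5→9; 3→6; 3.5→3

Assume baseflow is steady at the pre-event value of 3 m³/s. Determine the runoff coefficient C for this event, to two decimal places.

ΣQ_DR = 41.00 m³/s; V = ΣQ_DR·Δt = 73800 m³.
Runoff depth d = V / A = 42.91 mm.
C = d / P = 42.91 / 138 = 0.31.

C ≈ 0.31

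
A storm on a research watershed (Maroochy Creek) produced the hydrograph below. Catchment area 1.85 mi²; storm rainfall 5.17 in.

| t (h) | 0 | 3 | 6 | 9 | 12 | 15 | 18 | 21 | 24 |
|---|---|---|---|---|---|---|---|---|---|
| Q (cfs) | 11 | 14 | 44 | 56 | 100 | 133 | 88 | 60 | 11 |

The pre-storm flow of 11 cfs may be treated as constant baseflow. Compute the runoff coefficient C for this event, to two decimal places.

C ≈ 0.20

ΣQ_DR = 418.0 cfs; V = ΣQ_DR·Δt = 4.514 × 10^6 ft³.
Runoff depth d = V / A = 1.050 in.
C = d / P = 1.050 / 5.17 = 0.20.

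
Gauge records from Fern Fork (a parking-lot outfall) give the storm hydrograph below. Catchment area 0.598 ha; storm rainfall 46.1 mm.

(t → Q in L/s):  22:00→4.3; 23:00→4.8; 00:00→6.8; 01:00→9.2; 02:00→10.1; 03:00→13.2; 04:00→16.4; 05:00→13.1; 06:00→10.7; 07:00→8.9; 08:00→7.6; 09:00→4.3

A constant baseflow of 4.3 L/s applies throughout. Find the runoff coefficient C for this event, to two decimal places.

ΣQ_DR = 57.80 L/s; V = ΣQ_DR·Δt = 2.081 × 10^5 L.
Runoff depth d = V / A = 34.80 mm.
C = d / P = 34.80 / 46.1 = 0.75.

C ≈ 0.75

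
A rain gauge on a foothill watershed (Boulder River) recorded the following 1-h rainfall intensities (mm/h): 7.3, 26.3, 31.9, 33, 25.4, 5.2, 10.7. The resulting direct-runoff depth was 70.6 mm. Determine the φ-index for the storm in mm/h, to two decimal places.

Only the 4 blocks with intensity above φ contribute runoff: 26.3, 31.9, 33, 25.4 mm/h.
Σ(I−φ)·Δt = d  ⇒  (26.3+31.9+33+25.4 − 4φ)·1 = 70.6
φ = (116.6 − 70.6/1) / 4 = 11.50 mm/h.

φ ≈ 11.50 mm/h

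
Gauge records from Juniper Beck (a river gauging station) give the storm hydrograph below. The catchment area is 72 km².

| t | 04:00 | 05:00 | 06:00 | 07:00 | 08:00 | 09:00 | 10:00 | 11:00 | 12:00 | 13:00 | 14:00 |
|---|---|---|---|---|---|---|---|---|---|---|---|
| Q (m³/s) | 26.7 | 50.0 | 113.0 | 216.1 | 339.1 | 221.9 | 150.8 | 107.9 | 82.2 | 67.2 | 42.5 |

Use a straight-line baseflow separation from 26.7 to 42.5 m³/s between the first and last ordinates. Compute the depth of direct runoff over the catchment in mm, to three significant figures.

d ≈ 51.8 mm

Direct runoff: 0.00, 21.72, 83.14, 184.66, 306.08, 187.30, 114.62, 70.14, 42.86, 26.28, 0.00 m³/s; ΣQ_DR = 1037 m³/s.
V = ΣQ_DR · Δt = 1037 × 3600 s = 3.732 × 10^6 m³.
Over A = 72 km², depth = V / A = 51.8 mm.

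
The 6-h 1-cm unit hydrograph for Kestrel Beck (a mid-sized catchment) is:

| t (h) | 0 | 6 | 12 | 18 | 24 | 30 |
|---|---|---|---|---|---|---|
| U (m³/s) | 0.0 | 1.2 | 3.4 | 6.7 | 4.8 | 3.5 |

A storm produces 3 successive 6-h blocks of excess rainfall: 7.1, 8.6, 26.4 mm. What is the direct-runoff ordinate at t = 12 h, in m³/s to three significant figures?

By discrete convolution, Q_j = Σ (P_i / 10 mm) · U_{j−i}.
At t = 12 h (j=2): Q = (7.1/10)·3.4 + (8.6/10)·1.2 + (26.4/10)·0.0 = 3.45 m³/s.

Q ≈ 3.45 m³/s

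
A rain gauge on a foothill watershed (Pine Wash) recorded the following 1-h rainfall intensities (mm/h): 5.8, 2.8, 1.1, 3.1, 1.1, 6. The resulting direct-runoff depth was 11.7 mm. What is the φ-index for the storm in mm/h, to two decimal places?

φ ≈ 1.50 mm/h

Only the 4 blocks with intensity above φ contribute runoff: 5.8, 2.8, 3.1, 6 mm/h.
Σ(I−φ)·Δt = d  ⇒  (5.8+2.8+3.1+6 − 4φ)·1 = 11.7
φ = (17.70 − 11.7/1) / 4 = 1.50 mm/h.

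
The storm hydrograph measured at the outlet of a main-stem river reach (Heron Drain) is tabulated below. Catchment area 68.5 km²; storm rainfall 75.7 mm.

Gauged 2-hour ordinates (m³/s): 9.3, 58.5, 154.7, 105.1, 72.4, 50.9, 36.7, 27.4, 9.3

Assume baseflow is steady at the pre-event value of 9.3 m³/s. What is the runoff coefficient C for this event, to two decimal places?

ΣQ_DR = 440.6 m³/s; V = ΣQ_DR·Δt = 3.172 × 10^6 m³.
Runoff depth d = V / A = 46.31 mm.
C = d / P = 46.31 / 75.7 = 0.61.

C ≈ 0.61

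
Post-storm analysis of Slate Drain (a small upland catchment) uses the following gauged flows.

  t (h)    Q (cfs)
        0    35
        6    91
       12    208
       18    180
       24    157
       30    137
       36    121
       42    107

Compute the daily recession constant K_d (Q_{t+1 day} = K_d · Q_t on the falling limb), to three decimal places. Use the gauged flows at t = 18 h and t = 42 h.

Between t = 18 h and t = 42 h the flow falls from 180 to 107 cfs over 4×6 h = 24 h.
Per-interval ratio K = (107/180)^(1/4) = 0.8781; K_d = K^(24/6) = 0.594.

K_d ≈ 0.594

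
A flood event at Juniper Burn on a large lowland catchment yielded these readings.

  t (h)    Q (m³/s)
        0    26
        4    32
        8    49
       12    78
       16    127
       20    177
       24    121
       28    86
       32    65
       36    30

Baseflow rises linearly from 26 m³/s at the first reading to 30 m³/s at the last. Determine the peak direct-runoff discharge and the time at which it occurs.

Subtracting baseflow gives direct-runoff ordinates: 0.00, 5.56, 22.11, 50.67, 99.22, 148.78, 92.33, 56.89, 35.44, 0.00 m³/s.
The maximum is 148.78 m³/s, occurring at the reading for t = 20 h.

Q_p = 148.78 m³/s at t = 20 h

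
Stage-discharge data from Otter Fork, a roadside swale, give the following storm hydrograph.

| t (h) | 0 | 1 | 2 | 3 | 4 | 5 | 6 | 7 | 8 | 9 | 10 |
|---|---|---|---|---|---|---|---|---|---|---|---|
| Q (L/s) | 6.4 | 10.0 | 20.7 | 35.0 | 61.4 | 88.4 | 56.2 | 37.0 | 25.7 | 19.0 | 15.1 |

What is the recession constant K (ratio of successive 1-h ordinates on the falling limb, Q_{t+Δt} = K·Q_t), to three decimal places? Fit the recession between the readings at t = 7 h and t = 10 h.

Using the recession-limb readings at t = 7 h and t = 10 h: Q falls from 37.0 to 15.1 L/s over 3 intervals.
K = (Q₂/Q₁)^(1/3) = (15.1/37.0)^(1/3) = 0.742.

K ≈ 0.742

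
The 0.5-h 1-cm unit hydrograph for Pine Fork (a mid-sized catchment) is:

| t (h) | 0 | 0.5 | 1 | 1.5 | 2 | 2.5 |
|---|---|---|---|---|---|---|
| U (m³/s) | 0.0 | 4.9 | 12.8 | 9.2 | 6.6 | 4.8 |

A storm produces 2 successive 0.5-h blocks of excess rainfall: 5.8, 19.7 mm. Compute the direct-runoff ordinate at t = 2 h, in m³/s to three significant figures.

Q ≈ 22.0 m³/s

By discrete convolution, Q_j = Σ (P_i / 10 mm) · U_{j−i}.
At t = 2 h (j=4): Q = (5.8/10)·6.6 + (19.7/10)·9.2 = 22.0 m³/s.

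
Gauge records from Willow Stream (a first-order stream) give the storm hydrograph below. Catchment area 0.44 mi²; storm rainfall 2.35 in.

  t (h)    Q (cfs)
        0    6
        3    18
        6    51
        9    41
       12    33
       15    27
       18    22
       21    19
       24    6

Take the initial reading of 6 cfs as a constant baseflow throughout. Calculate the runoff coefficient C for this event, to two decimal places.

C ≈ 0.76

ΣQ_DR = 169.0 cfs; V = ΣQ_DR·Δt = 1.825 × 10^6 ft³.
Runoff depth d = V / A = 1.786 in.
C = d / P = 1.786 / 2.35 = 0.76.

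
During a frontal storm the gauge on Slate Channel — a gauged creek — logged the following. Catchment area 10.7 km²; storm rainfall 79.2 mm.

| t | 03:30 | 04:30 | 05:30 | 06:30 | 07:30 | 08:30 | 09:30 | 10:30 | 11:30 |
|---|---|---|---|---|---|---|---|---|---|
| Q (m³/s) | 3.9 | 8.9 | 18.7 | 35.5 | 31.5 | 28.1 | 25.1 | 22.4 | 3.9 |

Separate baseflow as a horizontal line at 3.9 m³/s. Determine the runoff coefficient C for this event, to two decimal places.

ΣQ_DR = 142.9 m³/s; V = ΣQ_DR·Δt = 5.144 × 10^5 m³.
Runoff depth d = V / A = 48.08 mm.
C = d / P = 48.08 / 79.2 = 0.61.

C ≈ 0.61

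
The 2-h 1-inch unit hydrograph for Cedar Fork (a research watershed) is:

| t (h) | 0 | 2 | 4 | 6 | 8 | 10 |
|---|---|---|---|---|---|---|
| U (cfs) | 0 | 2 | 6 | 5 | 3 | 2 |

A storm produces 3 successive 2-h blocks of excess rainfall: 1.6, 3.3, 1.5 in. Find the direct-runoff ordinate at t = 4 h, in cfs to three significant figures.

By discrete convolution, Q_j = Σ (P_i / 1 in) · U_{j−i}.
At t = 4 h (j=2): Q = (1.6/1)·6 + (3.3/1)·2 + (1.5/1)·0 = 16.2 cfs.

Q ≈ 16.2 cfs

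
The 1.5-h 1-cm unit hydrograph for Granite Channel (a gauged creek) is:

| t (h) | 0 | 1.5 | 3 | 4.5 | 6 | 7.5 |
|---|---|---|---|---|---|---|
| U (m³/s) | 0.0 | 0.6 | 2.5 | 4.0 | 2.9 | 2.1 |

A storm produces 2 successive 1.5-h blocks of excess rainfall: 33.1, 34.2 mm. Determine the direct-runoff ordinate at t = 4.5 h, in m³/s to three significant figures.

By discrete convolution, Q_j = Σ (P_i / 10 mm) · U_{j−i}.
At t = 4.5 h (j=3): Q = (33.1/10)·4.0 + (34.2/10)·2.5 = 21.8 m³/s.

Q ≈ 21.8 m³/s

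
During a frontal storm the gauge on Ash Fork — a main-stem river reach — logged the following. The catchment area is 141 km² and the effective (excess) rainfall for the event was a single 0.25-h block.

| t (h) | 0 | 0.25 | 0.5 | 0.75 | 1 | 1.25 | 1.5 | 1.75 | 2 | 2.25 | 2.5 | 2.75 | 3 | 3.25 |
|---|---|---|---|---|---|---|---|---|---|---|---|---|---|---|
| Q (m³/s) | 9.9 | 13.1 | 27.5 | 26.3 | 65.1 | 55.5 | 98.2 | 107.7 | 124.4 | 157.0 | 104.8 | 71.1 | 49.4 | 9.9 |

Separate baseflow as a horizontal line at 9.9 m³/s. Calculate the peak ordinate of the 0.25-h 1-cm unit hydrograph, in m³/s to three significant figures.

Direct runoff: 0.0, 3.2, 17.6, 16.4, 55.2, 45.6, 88.3, 97.8, 114.5, 147.1, 94.9, 61.2, 39.5, 0.0 m³/s; ΣQ_DR = 781.3 m³/s, peak = 147.1 m³/s.
Runoff depth d = ΣQ_DR·Δt / A = 781.3 × 900 / (141 km²) = 4.987 mm.
The 1-cm UH is the DRH scaled by (10 mm)/d, so U_p = 147.1 × 10/4.987 = 295 m³/s.

U_p ≈ 295 m³/s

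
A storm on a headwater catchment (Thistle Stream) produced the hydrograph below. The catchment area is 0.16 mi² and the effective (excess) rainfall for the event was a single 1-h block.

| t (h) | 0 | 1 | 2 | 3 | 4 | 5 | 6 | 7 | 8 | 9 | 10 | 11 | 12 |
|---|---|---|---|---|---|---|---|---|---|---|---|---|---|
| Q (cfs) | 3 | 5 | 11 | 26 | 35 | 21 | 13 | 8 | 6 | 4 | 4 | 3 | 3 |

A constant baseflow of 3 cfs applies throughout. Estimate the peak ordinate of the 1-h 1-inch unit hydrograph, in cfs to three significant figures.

U_p ≈ 32.1 cfs

Direct runoff: 0.0, 2.0, 8.0, 23.0, 32.0, 18.0, 10.0, 5.0, 3.0, 1.0, 1.0, 0.0, 0.0 cfs; ΣQ_DR = 103.0 cfs, peak = 32.0 cfs.
Runoff depth d = ΣQ_DR·Δt / A = 103.0 × 3600 / (0.16 mi²) = 0.9975 in.
The 1-inch UH is the DRH scaled by (1 in)/d, so U_p = 32.0 × 1/0.9975 = 32.1 cfs.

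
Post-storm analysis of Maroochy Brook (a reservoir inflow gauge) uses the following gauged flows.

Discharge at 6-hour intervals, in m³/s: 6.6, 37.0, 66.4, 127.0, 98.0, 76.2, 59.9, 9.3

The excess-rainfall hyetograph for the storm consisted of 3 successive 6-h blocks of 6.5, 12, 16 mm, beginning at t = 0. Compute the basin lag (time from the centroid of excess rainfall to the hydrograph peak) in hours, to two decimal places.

Centroid of excess rainfall: t_c = Σ P_i·t̄_i / ΣP_i = 10.6522 h (block centres at 3, 9, 15 h).
Hydrograph peak occurs at t = 18 h, so basin lag t_L = 18 − 10.6522 = 7.35 h.

t_L ≈ 7.35 h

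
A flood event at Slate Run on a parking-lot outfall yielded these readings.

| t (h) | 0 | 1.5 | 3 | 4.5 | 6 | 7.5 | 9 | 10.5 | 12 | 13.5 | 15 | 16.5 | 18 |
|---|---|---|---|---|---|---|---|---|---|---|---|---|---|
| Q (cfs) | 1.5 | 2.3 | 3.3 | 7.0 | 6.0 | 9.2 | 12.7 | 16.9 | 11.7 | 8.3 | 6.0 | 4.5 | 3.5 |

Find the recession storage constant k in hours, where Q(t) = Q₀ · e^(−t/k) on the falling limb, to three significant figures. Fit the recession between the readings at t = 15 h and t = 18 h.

k ≈ 5.57 h

On the falling limb, Q drops from 6.0 to 3.5 cfs between t = 15 h and t = 18 h (Δt = 3 h).
k = −Δt / ln(Q₂/Q₁) = −3 / ln(3.5/6.0) = 5.57 h.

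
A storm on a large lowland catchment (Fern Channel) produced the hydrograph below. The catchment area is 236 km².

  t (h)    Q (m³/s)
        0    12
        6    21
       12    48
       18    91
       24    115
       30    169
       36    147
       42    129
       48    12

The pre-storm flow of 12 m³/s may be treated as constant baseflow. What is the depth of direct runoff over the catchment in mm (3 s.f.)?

d ≈ 58.2 mm

Direct runoff: 0.0, 9.0, 36.0, 79.0, 103.0, 157.0, 135.0, 117.0, 0.0 m³/s; ΣQ_DR = 636.0 m³/s.
V = ΣQ_DR · Δt = 636.0 × 21600 s = 1.374 × 10^7 m³.
Over A = 236 km², depth = V / A = 58.2 mm.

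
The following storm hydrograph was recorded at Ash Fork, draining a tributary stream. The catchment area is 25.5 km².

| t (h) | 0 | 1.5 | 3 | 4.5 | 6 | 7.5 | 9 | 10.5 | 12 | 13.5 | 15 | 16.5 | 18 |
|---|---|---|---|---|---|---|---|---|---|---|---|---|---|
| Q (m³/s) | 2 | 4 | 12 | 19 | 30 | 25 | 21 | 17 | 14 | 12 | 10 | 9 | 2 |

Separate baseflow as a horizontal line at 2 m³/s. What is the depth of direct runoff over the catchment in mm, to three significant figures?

Direct runoff: 0.0, 2.0, 10.0, 17.0, 28.0, 23.0, 19.0, 15.0, 12.0, 10.0, 8.0, 7.0, 0.0 m³/s; ΣQ_DR = 151.0 m³/s.
V = ΣQ_DR · Δt = 151.0 × 5400 s = 8.154 × 10^5 m³.
Over A = 25.5 km², depth = V / A = 32.0 mm.

d ≈ 32.0 mm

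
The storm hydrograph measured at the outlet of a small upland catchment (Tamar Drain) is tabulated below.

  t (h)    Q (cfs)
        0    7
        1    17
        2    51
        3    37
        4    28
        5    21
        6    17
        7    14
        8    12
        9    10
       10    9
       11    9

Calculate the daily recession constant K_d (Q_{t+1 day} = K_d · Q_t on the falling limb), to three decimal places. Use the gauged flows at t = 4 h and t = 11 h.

K_d ≈ 0.020

Between t = 4 h and t = 11 h the flow falls from 28 to 9 cfs over 7×1 h = 7 h.
Per-interval ratio K = (9/28)^(1/7) = 0.8503; K_d = K^(24/1) = 0.020.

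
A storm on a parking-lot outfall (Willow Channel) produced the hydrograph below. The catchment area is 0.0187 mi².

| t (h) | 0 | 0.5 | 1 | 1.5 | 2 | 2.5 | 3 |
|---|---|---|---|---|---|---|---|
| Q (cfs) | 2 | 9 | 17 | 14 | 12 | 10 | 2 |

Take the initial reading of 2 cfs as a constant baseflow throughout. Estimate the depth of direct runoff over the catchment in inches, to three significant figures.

Direct runoff: 0.0, 7.0, 15.0, 12.0, 10.0, 8.0, 0.0 cfs; ΣQ_DR = 52.00 cfs.
V = ΣQ_DR · Δt = 52.00 × 1800 s = 93600 ft³.
Over A = 0.0187 mi², depth = V / A = 2.15 in.

d ≈ 2.15 in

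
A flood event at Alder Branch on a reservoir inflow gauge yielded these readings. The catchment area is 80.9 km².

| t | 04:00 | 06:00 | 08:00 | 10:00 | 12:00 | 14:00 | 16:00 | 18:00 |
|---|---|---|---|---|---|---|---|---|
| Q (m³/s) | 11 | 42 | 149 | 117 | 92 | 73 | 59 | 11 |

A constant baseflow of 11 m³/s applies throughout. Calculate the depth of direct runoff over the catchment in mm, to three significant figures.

Direct runoff: 0.0, 31.0, 138.0, 106.0, 81.0, 62.0, 48.0, 0.0 m³/s; ΣQ_DR = 466.0 m³/s.
V = ΣQ_DR · Δt = 466.0 × 7200 s = 3.355 × 10^6 m³.
Over A = 80.9 km², depth = V / A = 41.5 mm.

d ≈ 41.5 mm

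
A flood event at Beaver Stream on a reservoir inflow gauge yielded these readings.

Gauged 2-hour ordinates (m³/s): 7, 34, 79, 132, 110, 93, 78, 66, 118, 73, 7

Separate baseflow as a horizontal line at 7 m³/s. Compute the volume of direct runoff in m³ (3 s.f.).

V ≈ 5.18 × 10^6 m³

Direct-runoff ordinates (Q − Q_b): 0.0, 27.0, 72.0, 125.0, 103.0, 86.0, 71.0, 59.0, 111.0, 66.0, 0.0 m³/s.
ΣQ_DR = 720.0 m³/s.
With Δt = 2 h = 7200 s, V = ΣQ_DR · Δt = 720.0 × 7200 = 5.18 × 10^6 m³.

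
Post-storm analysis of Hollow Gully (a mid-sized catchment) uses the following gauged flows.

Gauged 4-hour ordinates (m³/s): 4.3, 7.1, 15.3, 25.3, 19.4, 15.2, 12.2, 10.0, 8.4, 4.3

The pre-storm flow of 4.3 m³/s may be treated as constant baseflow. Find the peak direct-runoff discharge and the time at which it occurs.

Q_p = 21.0 m³/s at t = 12 h

Subtracting baseflow gives direct-runoff ordinates: 0.0, 2.8, 11.0, 21.0, 15.1, 10.9, 7.9, 5.7, 4.1, 0.0 m³/s.
The maximum is 21.0 m³/s, occurring at the reading for t = 12 h.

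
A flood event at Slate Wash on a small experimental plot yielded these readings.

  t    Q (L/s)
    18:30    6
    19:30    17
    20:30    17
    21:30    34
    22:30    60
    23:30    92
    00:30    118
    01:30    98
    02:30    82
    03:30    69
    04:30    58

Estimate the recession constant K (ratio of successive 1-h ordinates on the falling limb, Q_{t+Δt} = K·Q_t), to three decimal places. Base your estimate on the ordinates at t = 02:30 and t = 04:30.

Using the recession-limb readings at t = 02:30 and t = 04:30: Q falls from 82 to 58 L/s over 2 intervals.
K = (Q₂/Q₁)^(1/2) = (58/82)^(1/2) = 0.841.

K ≈ 0.841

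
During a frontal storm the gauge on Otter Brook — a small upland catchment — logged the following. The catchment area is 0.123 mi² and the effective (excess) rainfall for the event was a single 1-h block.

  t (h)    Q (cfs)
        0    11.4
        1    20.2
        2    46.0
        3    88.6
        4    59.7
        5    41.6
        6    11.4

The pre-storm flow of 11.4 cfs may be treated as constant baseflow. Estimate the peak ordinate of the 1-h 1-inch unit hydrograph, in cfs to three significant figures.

Direct runoff: 0.0, 8.8, 34.6, 77.2, 48.3, 30.2, 0.0 cfs; ΣQ_DR = 199.1 cfs, peak = 77.2 cfs.
Runoff depth d = ΣQ_DR·Δt / A = 199.1 × 3600 / (0.123 mi²) = 2.508 in.
The 1-inch UH is the DRH scaled by (1 in)/d, so U_p = 77.2 × 1/2.508 = 30.8 cfs.

U_p ≈ 30.8 cfs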